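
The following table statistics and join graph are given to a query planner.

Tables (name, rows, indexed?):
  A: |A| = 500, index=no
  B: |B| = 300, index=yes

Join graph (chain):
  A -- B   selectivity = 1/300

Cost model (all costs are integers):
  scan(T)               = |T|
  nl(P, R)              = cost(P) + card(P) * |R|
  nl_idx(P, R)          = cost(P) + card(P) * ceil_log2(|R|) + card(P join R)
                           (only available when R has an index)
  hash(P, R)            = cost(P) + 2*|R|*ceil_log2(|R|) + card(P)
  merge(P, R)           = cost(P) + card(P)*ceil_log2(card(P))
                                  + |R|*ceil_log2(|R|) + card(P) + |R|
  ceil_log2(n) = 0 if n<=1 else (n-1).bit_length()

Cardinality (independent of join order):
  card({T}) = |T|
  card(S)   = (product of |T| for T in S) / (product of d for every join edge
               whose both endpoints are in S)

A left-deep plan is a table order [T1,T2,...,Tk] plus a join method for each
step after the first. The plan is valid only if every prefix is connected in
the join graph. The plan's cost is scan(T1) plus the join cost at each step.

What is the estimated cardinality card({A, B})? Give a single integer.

Tables in S: A(500), B(300)
Edges inside S: A-B(d=300)
numerator = 500 * 300 = 150000
denominator = 300 = 300
card(S) = 150000 / 300 = 500

500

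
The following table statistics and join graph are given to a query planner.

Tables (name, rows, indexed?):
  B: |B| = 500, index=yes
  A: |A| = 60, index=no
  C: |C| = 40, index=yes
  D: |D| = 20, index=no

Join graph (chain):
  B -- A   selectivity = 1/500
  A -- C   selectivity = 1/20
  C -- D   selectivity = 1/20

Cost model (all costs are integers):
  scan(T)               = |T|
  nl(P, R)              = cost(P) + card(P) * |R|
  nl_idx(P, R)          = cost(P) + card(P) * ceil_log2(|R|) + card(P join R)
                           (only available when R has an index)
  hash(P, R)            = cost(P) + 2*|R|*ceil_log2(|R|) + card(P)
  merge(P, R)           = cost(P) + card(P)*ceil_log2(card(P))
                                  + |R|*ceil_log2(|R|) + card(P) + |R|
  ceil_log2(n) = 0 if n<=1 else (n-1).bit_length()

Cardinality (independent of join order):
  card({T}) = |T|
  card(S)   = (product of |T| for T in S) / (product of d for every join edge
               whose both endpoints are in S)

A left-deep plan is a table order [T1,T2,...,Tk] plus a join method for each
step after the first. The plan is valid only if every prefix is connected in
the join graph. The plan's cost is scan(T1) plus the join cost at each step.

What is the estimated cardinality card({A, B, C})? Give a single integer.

Tables in S: A(60), B(500), C(40)
Edges inside S: B-A(d=500), A-C(d=20)
numerator = 60 * 500 * 40 = 1200000
denominator = 500 * 20 = 10000
card(S) = 1200000 / 10000 = 120

120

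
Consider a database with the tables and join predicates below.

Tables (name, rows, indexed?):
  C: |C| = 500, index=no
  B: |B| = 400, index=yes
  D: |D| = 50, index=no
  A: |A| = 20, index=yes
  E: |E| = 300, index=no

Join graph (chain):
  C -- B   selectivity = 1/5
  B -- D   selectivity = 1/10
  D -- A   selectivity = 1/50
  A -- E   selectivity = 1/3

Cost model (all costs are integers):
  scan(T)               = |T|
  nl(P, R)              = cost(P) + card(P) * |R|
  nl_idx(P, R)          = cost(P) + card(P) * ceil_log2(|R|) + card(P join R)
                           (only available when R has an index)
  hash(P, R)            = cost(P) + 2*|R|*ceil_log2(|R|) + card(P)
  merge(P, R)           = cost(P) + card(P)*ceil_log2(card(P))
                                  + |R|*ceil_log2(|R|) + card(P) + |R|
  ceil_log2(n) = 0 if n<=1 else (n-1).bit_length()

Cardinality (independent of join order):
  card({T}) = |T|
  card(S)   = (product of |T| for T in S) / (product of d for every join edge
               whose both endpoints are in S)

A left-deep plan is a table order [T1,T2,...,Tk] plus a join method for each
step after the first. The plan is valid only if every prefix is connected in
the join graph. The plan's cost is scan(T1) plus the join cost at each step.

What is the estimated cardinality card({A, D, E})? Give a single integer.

Tables in S: A(20), D(50), E(300)
Edges inside S: D-A(d=50), A-E(d=3)
numerator = 20 * 50 * 300 = 300000
denominator = 50 * 3 = 150
card(S) = 300000 / 150 = 2000

2000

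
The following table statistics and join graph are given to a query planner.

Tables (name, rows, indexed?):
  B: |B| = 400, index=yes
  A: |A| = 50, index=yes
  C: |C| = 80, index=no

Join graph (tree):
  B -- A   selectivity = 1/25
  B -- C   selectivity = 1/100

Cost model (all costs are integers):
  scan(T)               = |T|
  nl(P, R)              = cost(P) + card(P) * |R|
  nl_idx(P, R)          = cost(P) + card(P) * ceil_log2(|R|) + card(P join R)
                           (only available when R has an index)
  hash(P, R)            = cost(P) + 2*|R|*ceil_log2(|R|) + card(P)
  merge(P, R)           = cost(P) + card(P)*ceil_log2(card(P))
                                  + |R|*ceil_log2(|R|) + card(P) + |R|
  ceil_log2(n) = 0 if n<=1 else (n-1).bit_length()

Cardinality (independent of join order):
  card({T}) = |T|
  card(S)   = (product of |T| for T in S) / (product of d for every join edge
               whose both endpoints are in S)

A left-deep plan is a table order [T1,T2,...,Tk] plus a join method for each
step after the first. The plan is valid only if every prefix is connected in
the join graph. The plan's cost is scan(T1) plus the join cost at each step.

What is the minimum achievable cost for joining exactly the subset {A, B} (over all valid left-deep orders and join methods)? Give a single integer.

1300

Selinger DP over subsets of {A,B}:
  {B}: scan cost=400, card=400
  {A}: scan cost=50, card=50
  {AB}: card=800; try (B,nl_idx)→1300, (A,hash)→1400, (A,nl_idx)→3600, (B,merge)→4400, (A,merge)→4750, (B,hash)→7300 …(+2); best=1300 via (B,nl_idx)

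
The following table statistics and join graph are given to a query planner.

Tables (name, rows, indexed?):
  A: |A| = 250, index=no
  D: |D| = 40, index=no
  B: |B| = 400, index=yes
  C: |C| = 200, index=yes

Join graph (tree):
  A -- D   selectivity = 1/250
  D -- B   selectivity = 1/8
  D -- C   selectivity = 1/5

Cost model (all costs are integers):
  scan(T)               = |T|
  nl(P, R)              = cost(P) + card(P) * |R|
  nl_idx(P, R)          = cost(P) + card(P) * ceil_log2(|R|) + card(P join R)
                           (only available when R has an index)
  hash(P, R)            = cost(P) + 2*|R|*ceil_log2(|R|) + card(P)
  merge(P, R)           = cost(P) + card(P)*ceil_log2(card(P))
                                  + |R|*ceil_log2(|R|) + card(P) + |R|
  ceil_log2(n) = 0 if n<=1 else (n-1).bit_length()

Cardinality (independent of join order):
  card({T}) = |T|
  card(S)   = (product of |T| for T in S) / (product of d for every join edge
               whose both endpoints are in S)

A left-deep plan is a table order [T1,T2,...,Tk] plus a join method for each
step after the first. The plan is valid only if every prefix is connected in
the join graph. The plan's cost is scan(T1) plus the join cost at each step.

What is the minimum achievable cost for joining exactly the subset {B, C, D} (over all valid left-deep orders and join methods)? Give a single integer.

6480

Selinger DP over subsets of {B,C,D}:
  {D}: scan cost=40, card=40
  {B}: scan cost=400, card=400
  {C}: scan cost=200, card=200
  {BD}: card=2000; try (D,hash)→1280, (B,nl_idx)→2400, (B,merge)→4320, (D,merge)→4680, (B,hash)→7280, (B,nl)→16040 …(+1); best=1280 via (D,hash)
  {CD}: card=1600; try (D,hash)→880, (C,nl_idx)→1960, (C,merge)→2120, (D,merge)→2280, (C,hash)→3280, (C,nl)→8040 …(+1); best=880 via (D,hash)
  {BCD}: card=80000; try (C,hash)→6480, (B,hash)→9680, (B,merge)→24080, (C,merge)→27080, (B,nl_idx)→95280, (C,nl_idx)→97280 …(+2); best=6480 via (C,hash)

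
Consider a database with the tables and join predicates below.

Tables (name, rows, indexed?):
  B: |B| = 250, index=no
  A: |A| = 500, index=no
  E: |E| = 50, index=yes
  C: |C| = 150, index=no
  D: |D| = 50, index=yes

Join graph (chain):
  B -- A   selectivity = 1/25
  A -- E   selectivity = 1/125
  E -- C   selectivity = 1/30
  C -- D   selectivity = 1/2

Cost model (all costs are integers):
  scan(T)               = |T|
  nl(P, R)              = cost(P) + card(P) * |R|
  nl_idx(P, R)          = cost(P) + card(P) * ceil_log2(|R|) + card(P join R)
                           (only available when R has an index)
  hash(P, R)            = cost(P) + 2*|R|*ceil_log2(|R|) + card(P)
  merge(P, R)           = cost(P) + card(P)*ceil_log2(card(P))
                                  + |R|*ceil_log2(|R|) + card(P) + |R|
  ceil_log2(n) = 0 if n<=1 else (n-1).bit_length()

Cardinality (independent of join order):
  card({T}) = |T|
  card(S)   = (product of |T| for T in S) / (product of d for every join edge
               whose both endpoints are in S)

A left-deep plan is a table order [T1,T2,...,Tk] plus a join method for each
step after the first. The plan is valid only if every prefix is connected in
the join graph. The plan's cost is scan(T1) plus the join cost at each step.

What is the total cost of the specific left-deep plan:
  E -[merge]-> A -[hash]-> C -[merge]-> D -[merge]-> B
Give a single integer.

step 1: scan E: cost=50, card=50
step 2: join A via merge
    card(P join A) = 50*500/(125) = 200
    cost = 50 + 50*6 + 500*9 + 50 + 500 = 5400
step 3: join C via hash
    card(P join C) = 200*150/(30) = 1000
    cost = 5400 + 2*150*8 + 200 = 8000
step 4: join D via merge
    card(P join D) = 1000*50/(2) = 25000
    cost = 8000 + 1000*10 + 50*6 + 1000 + 50 = 19350
step 5: join B via merge
    card(P join B) = 25000*250/(25) = 250000
    cost = 19350 + 25000*15 + 250*8 + 25000 + 250 = 421600

421600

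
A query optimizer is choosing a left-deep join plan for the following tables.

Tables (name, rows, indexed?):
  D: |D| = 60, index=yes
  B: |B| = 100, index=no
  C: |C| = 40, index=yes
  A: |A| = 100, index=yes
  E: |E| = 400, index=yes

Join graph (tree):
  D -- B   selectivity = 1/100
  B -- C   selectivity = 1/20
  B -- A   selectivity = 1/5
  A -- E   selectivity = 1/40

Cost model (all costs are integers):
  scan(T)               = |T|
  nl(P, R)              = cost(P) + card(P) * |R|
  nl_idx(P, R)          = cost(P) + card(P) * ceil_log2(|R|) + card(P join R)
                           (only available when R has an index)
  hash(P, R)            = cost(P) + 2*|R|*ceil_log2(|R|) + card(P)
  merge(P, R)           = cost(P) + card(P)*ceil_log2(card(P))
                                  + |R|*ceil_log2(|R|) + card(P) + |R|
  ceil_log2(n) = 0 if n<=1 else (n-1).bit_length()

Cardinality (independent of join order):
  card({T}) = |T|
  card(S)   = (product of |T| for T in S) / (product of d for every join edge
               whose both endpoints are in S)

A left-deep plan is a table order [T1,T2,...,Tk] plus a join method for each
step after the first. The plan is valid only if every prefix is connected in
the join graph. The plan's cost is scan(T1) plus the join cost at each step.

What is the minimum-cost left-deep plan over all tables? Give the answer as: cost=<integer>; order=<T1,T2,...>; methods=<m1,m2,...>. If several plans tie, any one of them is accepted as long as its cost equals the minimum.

Selinger DP (subsets sized 1..n):
  {D}: scan cost=60, card=60
  {B}: scan cost=100, card=100
  {C}: scan cost=40, card=40
  {A}: scan cost=100, card=100
  {E}: scan cost=400, card=400
  {BD}: card=60; try (D,nl_idx)→760, (D,hash)→920, (B,merge)→1280, (D,merge)→1320, (B,hash)→1520, (B,nl)→6060 …(+1); best=760 via (D,nl_idx)
  {BC}: card=200; try (C,hash)→680, (C,nl_idx)→900, (B,merge)→1120, (C,merge)→1180, (B,hash)→1480, (B,nl)→4040 …(+1); best=680 via (C,hash)
  {AB}: card=2000; try (B,hash)→1600, (A,hash)→1600, (B,merge)→1700, (A,merge)→1700, (A,nl_idx)→2800, (B,nl)→10100 …(+1); best=1600 via (B,hash)
  {AE}: card=1000; try (E,nl_idx)→2000, (A,hash)→2200, (A,nl_idx)→4200, (E,merge)→4900, (A,merge)→5200, (E,hash)→7400 …(+2); best=2000 via (E,nl_idx)
  {BCD}: card=120; try (C,nl_idx)→1240, (C,hash)→1300, (C,merge)→1460, (D,hash)→1600, (D,nl_idx)→2000, (D,merge)→2900 …(+2); best=1240 via (C,nl_idx)
  {ABD}: card=1200; try (A,merge)→1980, (A,hash)→2220, (A,nl_idx)→2380, (D,hash)→4320, (A,nl)→6760, (D,nl_idx)→14800 …(+2); best=1980 via (A,merge)
  {ABC}: card=4000; try (A,hash)→2280, (A,merge)→3280, (C,hash)→4080, (A,nl_idx)→6080, (C,nl_idx)→17600, (A,nl)→20680 …(+2); best=2280 via (A,hash)
  {ABE}: card=20000; try (B,hash)→4400, (E,hash)→10800, (B,merge)→13800, (E,merge)→29600, (E,nl_idx)→39600, (B,nl)→102000 …(+1); best=4400 via (B,hash)
  {ABCD}: card=2400; try (A,hash)→2760, (A,merge)→3000, (C,hash)→3660, (A,nl_idx)→4480, (D,hash)→7000, (C,nl_idx)→11580 …(+6); best=2760 via (A,hash)
  {ABDE}: card=12000; try (E,hash)→10380, (E,merge)→20380, (E,nl_idx)→24780, (D,hash)→25120, (D,nl_idx)→136400, (D,merge)→324820 …(+2); best=10380 via (E,hash)
  {ABCE}: card=40000; try (E,hash)→13480, (C,hash)→24880, (E,merge)→58280, (E,nl_idx)→78280, (C,nl_idx)→164400, (C,merge)→324680 …(+2); best=13480 via (E,hash)
  {ABCDE}: card=24000; try (E,hash)→12360, (C,hash)→22860, (E,merge)→37960, (E,nl_idx)→48360, (D,hash)→54200, (C,nl_idx)→106380 …(+6); best=12360 via (E,hash)

cost=12360; order=B,D,C,A,E; methods=nl_idx,nl_idx,hash,hash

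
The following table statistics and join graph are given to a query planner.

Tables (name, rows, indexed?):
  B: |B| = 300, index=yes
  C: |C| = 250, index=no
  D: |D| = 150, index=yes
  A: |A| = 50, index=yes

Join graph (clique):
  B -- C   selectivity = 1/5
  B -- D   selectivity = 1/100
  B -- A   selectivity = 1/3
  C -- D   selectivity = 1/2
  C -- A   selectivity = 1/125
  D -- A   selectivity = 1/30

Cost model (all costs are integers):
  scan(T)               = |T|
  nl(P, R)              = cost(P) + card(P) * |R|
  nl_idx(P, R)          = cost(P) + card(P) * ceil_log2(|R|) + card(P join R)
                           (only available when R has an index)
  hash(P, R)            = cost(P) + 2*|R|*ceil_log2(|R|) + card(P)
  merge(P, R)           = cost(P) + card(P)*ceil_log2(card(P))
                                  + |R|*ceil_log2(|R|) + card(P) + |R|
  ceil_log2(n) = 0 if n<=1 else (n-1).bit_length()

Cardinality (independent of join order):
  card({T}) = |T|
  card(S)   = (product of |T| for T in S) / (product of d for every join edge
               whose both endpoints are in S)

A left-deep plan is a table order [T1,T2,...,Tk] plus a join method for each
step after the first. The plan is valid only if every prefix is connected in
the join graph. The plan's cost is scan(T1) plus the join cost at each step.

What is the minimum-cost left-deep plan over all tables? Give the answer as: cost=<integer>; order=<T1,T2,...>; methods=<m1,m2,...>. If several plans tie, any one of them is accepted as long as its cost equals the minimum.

cost=4450; order=C,A,D,B; methods=hash,nl_idx,nl_idx

Selinger DP (subsets sized 1..n):
  {B}: scan cost=300, card=300
  {C}: scan cost=250, card=250
  {D}: scan cost=150, card=150
  {A}: scan cost=50, card=50
  {BC}: card=15000; try (C,hash)→4600, (B,merge)→5500, (C,merge)→5550, (B,hash)→5900, (B,nl_idx)→17500, (B,nl)→75250 …(+1); best=4600 via (C,hash)
  {BD}: card=450; try (B,nl_idx)→1950, (D,hash)→3000, (D,nl_idx)→3150, (B,merge)→4500, (D,merge)→4650, (B,hash)→5700 …(+2); best=1950 via (B,nl_idx)
  {AB}: card=5000; try (A,hash)→1200, (B,merge)→3400, (A,merge)→3650, (B,hash)→5500, (B,nl_idx)→5500, (A,nl_idx)→7100 …(+2); best=1200 via (A,hash)
  {CD}: card=18750; try (D,hash)→2900, (C,merge)→3750, (D,merge)→3850, (C,hash)→4300, (D,nl_idx)→21000, (C,nl)→37650 …(+1); best=2900 via (D,hash)
  {AC}: card=100; try (A,hash)→1100, (A,nl_idx)→1850, (C,merge)→2650, (A,merge)→2850, (C,hash)→4100, (C,nl)→12550 …(+1); best=1100 via (A,hash)
  {AD}: card=250; try (D,nl_idx)→700, (A,hash)→900, (A,nl_idx)→1300, (D,merge)→1750, (A,merge)→1850, (D,hash)→2500 …(+2); best=700 via (D,nl_idx)
  {BCD}: card=11250; try (C,hash)→6400, (C,merge)→8700, (D,hash)→22000, (B,hash)→27050, (C,nl)→114450, (D,nl_idx)→135850 …(+5); best=6400 via (C,hash)
  {ABC}: card=2000; try (B,nl_idx)→4000, (B,merge)→4900, (B,hash)→6600, (C,hash)→10200, (A,hash)→20200, (B,nl)→31100 …(+5); best=4000 via (B,nl_idx)
  {ABD}: card=250; try (A,hash)→3000, (B,nl_idx)→3200, (A,nl_idx)→4900, (B,merge)→5950, (B,hash)→6350, (A,merge)→6800 …(+6); best=3000 via (A,hash)
  {ACD}: card=250; try (D,nl_idx)→2150, (D,merge)→3250, (D,hash)→3600, (C,hash)→4950, (C,merge)→5200, (D,nl)→16100 …(+5); best=2150 via (D,nl_idx)
  {ABCD}: card=50; try (B,nl_idx)→4450, (C,hash)→7250, (B,merge)→7400, (C,merge)→7500, (B,hash)→7800, (D,hash)→8400 …(+9); best=4450 via (B,nl_idx)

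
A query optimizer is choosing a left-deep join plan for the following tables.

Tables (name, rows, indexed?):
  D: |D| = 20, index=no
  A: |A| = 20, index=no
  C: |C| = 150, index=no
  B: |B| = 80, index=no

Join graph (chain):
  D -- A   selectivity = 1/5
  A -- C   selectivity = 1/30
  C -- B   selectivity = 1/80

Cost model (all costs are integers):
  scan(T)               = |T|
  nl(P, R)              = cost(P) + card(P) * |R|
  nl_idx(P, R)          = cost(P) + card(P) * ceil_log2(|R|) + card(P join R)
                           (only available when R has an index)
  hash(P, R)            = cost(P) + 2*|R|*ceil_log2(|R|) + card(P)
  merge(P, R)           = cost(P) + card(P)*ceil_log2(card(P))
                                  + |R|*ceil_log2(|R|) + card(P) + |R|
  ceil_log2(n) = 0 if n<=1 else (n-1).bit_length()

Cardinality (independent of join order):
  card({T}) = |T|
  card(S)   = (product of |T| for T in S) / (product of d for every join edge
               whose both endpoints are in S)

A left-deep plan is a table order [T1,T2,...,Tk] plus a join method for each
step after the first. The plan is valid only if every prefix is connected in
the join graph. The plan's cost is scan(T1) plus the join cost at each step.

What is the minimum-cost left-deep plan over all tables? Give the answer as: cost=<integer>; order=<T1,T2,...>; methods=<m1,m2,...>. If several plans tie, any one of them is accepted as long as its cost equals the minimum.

cost=2020; order=C,A,B,D; methods=hash,hash,hash

Selinger DP (subsets sized 1..n):
  {D}: scan cost=20, card=20
  {A}: scan cost=20, card=20
  {C}: scan cost=150, card=150
  {B}: scan cost=80, card=80
  {AD}: card=80; try (D,hash)→240, (A,hash)→240, (D,merge)→260, (A,merge)→260, (D,nl)→420, (A,nl)→420; best=240 via (D,hash)
  {AC}: card=100; try (A,hash)→500, (C,merge)→1490, (A,merge)→1620, (C,hash)→2440, (C,nl)→3020, (A,nl)→3150; best=500 via (A,hash)
  {BC}: card=150; try (B,hash)→1420, (C,merge)→2070, (B,merge)→2140, (C,hash)→2560, (C,nl)→12080, (B,nl)→12150; best=1420 via (B,hash)
  {ACD}: card=400; try (D,hash)→800, (D,merge)→1420, (C,merge)→2230, (D,nl)→2500, (C,hash)→2720, (C,nl)→12240; best=800 via (D,hash)
  {ABC}: card=100; try (B,hash)→1720, (A,hash)→1770, (B,merge)→1940, (A,merge)→2890, (A,nl)→4420, (B,nl)→8500; best=1720 via (B,hash)
  {ABCD}: card=400; try (D,hash)→2020, (B,hash)→2320, (D,merge)→2640, (D,nl)→3720, (B,merge)→5440, (B,nl)→32800; best=2020 via (D,hash)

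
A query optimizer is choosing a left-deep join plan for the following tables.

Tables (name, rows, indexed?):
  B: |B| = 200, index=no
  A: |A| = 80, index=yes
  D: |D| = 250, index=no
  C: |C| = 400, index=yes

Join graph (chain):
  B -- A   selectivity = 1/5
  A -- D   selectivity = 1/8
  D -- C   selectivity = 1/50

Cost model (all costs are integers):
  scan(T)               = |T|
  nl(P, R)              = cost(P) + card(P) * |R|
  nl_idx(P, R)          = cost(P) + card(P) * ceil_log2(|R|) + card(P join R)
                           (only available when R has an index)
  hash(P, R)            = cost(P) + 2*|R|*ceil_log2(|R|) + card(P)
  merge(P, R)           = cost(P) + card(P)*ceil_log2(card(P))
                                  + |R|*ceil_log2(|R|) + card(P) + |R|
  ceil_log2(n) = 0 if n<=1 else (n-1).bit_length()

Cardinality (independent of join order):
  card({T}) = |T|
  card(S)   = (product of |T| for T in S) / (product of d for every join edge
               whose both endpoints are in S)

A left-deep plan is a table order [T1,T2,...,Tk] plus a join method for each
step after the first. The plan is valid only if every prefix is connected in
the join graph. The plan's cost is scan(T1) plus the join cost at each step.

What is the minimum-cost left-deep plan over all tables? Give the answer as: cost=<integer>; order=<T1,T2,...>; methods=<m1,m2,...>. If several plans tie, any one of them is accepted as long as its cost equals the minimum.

Selinger DP (subsets sized 1..n):
  {B}: scan cost=200, card=200
  {A}: scan cost=80, card=80
  {D}: scan cost=250, card=250
  {C}: scan cost=400, card=400
  {AB}: card=3200; try (A,hash)→1520, (B,merge)→2520, (A,merge)→2640, (B,hash)→3360, (A,nl_idx)→4800, (B,nl)→16080 …(+1); best=1520 via (A,hash)
  {AD}: card=2500; try (A,hash)→1620, (D,merge)→2970, (A,merge)→3140, (D,hash)→4160, (A,nl_idx)→4500, (D,nl)→20080 …(+1); best=1620 via (A,hash)
  {CD}: card=2000; try (C,nl_idx)→4500, (D,hash)→4800, (C,merge)→6500, (D,merge)→6650, (C,hash)→7700, (C,nl)→100250 …(+1); best=4500 via (C,nl_idx)
  {ABD}: card=100000; try (B,hash)→7320, (D,hash)→8720, (B,merge)→35920, (D,merge)→45370, (B,nl)→501620, (D,nl)→801520; best=7320 via (B,hash)
  {ACD}: card=20000; try (A,hash)→7620, (C,hash)→11320, (A,merge)→29140, (C,merge)→38120, (A,nl_idx)→38500, (C,nl_idx)→44120 …(+2); best=7620 via (A,hash)
  {ABCD}: card=800000; try (B,hash)→30820, (C,hash)→114520, (B,merge)→329420, (C,nl_idx)→1707320, (C,merge)→1811320, (B,nl)→4007620 …(+1); best=30820 via (B,hash)

cost=30820; order=D,C,A,B; methods=nl_idx,hash,hash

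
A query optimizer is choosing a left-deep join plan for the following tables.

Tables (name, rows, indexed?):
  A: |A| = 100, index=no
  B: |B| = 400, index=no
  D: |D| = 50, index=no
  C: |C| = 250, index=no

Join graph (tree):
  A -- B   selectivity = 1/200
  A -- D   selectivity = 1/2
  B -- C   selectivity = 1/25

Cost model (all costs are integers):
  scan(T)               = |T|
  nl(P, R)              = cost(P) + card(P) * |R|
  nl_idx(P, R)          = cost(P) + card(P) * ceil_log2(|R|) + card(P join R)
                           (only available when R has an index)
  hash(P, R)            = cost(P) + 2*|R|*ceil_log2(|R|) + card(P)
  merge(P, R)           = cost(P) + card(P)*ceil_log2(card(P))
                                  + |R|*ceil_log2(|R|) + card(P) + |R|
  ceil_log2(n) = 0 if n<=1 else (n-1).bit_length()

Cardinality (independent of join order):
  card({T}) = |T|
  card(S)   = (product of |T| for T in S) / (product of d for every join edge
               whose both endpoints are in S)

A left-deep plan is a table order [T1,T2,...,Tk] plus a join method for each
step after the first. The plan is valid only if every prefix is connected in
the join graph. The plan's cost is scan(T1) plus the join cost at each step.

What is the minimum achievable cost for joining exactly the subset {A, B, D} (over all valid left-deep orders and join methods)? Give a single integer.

3000

Selinger DP over subsets of {A,B,D}:
  {A}: scan cost=100, card=100
  {B}: scan cost=400, card=400
  {D}: scan cost=50, card=50
  {AB}: card=200; try (A,hash)→2200, (B,merge)→4900, (A,merge)→5200, (B,hash)→7400, (B,nl)→40100, (A,nl)→40400; best=2200 via (A,hash)
  {AD}: card=2500; try (D,hash)→800, (A,merge)→1200, (D,merge)→1250, (A,hash)→1500, (A,nl)→5050, (D,nl)→5100; best=800 via (D,hash)
  {ABD}: card=5000; try (D,hash)→3000, (D,merge)→4350, (B,hash)→10500, (D,nl)→12200, (B,merge)→37300, (B,nl)→1000800; best=3000 via (D,hash)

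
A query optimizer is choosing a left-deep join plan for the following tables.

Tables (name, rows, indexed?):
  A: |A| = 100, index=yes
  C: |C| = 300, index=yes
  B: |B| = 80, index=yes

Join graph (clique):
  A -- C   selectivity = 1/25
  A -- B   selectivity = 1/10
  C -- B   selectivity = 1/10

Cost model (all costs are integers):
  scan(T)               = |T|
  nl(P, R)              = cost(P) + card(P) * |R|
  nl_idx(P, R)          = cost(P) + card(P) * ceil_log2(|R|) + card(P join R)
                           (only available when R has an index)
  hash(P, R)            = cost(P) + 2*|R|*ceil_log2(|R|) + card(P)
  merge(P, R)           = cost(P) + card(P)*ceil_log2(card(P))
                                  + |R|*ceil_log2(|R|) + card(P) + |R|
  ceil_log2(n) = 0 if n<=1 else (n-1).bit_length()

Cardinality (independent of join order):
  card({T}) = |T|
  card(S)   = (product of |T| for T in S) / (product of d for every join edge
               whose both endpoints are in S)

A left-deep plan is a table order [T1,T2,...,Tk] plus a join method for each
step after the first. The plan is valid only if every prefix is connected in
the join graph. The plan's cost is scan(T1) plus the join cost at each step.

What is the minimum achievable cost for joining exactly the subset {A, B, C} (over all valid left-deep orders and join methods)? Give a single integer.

4320

Selinger DP over subsets of {A,B,C}:
  {A}: scan cost=100, card=100
  {C}: scan cost=300, card=300
  {B}: scan cost=80, card=80
  {AC}: card=1200; try (A,hash)→2000, (C,nl_idx)→2200, (A,nl_idx)→3600, (C,merge)→3900, (A,merge)→4100, (C,hash)→5600 …(+2); best=2000 via (A,hash)
  {AB}: card=800; try (B,hash)→1320, (A,nl_idx)→1440, (A,merge)→1520, (B,merge)→1540, (A,hash)→1560, (B,nl_idx)→1600 …(+2); best=1320 via (B,hash)
  {BC}: card=2400; try (B,hash)→1720, (C,nl_idx)→3200, (C,merge)→3720, (B,merge)→3940, (B,nl_idx)→4800, (C,hash)→5560 …(+2); best=1720 via (B,hash)
  {ABC}: card=960; try (B,hash)→4320, (A,hash)→5520, (C,hash)→7520, (C,nl_idx)→9480, (B,nl_idx)→11360, (C,merge)→13120 …(+6); best=4320 via (B,hash)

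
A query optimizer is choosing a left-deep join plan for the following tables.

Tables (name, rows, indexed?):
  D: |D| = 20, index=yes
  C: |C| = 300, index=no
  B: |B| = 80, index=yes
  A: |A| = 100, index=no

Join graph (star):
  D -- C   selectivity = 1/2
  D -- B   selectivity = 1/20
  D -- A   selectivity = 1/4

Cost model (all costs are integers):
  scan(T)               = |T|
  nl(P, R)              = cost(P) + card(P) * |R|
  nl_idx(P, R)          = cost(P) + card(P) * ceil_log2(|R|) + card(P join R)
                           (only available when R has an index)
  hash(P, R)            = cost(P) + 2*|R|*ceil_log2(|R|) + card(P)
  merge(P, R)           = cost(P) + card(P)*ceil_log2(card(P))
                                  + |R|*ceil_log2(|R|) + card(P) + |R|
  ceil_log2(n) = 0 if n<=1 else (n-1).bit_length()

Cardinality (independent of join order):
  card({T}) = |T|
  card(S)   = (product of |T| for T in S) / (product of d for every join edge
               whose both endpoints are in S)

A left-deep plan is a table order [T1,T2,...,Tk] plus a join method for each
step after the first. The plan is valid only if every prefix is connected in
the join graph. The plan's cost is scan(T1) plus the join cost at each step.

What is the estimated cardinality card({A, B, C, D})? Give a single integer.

300000

Tables in S: A(100), B(80), C(300), D(20)
Edges inside S: D-C(d=2), D-B(d=20), D-A(d=4)
numerator = 100 * 80 * 300 * 20 = 48000000
denominator = 2 * 20 * 4 = 160
card(S) = 48000000 / 160 = 300000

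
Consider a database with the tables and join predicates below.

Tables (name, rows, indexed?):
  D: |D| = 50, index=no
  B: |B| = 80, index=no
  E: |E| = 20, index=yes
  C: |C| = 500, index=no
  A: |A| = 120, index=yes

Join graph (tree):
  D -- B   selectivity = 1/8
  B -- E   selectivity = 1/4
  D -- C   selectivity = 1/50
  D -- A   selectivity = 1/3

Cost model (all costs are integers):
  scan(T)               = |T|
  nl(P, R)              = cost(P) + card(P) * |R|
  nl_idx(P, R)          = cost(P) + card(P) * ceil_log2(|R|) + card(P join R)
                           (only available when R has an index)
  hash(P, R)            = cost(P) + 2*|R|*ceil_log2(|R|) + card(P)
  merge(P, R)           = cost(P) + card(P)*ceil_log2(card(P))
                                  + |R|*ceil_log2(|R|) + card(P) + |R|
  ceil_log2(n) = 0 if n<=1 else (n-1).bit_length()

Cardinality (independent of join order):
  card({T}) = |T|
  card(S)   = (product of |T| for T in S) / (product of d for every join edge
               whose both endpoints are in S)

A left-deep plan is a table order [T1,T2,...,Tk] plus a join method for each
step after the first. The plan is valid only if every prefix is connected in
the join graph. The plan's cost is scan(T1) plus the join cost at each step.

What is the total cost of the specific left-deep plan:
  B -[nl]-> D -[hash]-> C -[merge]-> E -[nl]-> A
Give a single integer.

step 1: scan B: cost=80, card=80
step 2: join D via nl
    card(P join D) = 80*50/(8) = 500
    cost = 80 + 80*50 = 4080
step 3: join C via hash
    card(P join C) = 500*500/(50) = 5000
    cost = 4080 + 2*500*9 + 500 = 13580
step 4: join E via merge
    card(P join E) = 5000*20/(4) = 25000
    cost = 13580 + 5000*13 + 20*5 + 5000 + 20 = 83700
step 5: join A via nl
    card(P join A) = 25000*120/(3) = 1000000
    cost = 83700 + 25000*120 = 3083700

3083700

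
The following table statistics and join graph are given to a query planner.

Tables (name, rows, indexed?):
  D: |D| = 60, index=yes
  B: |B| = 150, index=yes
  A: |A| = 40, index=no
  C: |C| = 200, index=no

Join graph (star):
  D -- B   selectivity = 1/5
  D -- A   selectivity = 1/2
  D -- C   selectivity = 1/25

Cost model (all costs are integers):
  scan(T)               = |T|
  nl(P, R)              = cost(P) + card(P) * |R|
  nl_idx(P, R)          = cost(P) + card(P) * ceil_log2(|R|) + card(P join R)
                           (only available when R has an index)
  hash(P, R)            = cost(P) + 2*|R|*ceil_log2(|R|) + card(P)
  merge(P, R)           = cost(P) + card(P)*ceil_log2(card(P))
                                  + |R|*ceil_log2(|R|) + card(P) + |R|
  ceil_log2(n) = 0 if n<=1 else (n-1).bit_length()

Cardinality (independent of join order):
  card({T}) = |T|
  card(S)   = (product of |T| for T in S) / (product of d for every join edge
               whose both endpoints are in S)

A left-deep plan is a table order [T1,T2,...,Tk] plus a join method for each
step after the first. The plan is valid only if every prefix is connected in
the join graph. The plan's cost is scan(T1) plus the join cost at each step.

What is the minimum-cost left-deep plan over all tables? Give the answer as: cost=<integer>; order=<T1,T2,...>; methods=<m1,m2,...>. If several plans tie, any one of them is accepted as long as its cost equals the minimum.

Selinger DP (subsets sized 1..n):
  {D}: scan cost=60, card=60
  {B}: scan cost=150, card=150
  {A}: scan cost=40, card=40
  {C}: scan cost=200, card=200
  {BD}: card=1800; try (D,hash)→1020, (B,merge)→1830, (D,merge)→1920, (B,nl_idx)→2340, (B,hash)→2520, (D,nl_idx)→2850 …(+2); best=1020 via (D,hash)
  {AD}: card=1200; try (A,hash)→600, (D,merge)→740, (A,merge)→760, (D,hash)→800, (D,nl_idx)→1480, (D,nl)→2440 …(+1); best=600 via (A,hash)
  {CD}: card=480; try (D,hash)→1120, (D,nl_idx)→1880, (C,merge)→2280, (D,merge)→2420, (C,hash)→3320, (C,nl)→12060 …(+1); best=1120 via (D,hash)
  {ABD}: card=36000; try (A,hash)→3300, (B,hash)→4200, (B,merge)→16350, (A,merge)→22900, (B,nl_idx)→46200, (A,nl)→73020 …(+1); best=3300 via (A,hash)
  {BCD}: card=14400; try (B,hash)→4000, (C,hash)→6020, (B,merge)→7270, (B,nl_idx)→19360, (C,merge)→24420, (B,nl)→73120 …(+1); best=4000 via (B,hash)
  {ACD}: card=9600; try (A,hash)→2080, (C,hash)→5000, (A,merge)→6200, (C,merge)→16800, (A,nl)→20320, (C,nl)→240600; best=2080 via (A,hash)
  {ABCD}: card=288000; try (B,hash)→14080, (A,hash)→18880, (C,hash)→42500, (B,merge)→147430, (A,merge)→220280, (B,nl_idx)→366880 …(+4); best=14080 via (B,hash)

cost=14080; order=C,D,A,B; methods=hash,hash,hash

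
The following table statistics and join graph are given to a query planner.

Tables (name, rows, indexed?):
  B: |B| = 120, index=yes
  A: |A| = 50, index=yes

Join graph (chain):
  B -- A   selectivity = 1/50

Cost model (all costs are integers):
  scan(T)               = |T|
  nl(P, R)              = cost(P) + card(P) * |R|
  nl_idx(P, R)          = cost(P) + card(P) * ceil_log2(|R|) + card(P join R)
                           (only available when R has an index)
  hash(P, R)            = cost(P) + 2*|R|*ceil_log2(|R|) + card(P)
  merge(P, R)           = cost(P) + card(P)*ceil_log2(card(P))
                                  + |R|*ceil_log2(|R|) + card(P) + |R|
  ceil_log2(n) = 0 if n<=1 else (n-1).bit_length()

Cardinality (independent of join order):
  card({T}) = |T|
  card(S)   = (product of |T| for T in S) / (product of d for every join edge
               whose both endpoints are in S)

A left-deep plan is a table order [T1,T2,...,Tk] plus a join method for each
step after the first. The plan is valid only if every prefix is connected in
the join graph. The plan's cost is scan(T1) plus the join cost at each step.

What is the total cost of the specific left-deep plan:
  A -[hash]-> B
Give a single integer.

step 1: scan A: cost=50, card=50
step 2: join B via hash
    card(P join B) = 50*120/(50) = 120
    cost = 50 + 2*120*7 + 50 = 1780

1780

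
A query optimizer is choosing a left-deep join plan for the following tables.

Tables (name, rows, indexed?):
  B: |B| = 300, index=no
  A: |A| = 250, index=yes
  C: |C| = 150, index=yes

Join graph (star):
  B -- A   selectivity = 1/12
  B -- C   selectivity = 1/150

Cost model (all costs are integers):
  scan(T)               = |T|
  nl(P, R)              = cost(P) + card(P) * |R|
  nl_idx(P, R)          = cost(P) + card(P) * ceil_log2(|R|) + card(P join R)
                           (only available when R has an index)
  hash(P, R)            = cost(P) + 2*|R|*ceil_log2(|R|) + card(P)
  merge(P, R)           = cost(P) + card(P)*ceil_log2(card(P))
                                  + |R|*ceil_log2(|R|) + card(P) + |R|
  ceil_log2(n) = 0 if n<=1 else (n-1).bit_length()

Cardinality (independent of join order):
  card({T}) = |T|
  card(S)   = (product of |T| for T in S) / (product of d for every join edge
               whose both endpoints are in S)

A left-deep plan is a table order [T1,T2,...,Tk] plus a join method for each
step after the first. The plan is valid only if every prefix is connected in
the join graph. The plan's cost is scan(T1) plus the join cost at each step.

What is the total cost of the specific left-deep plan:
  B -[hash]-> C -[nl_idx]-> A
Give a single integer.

11650

step 1: scan B: cost=300, card=300
step 2: join C via hash
    card(P join C) = 300*150/(150) = 300
    cost = 300 + 2*150*8 + 300 = 3000
step 3: join A via nl_idx
    card(P join A) = 300*250/(12) = 6250
    cost = 3000 + 300*8 + 6250 = 11650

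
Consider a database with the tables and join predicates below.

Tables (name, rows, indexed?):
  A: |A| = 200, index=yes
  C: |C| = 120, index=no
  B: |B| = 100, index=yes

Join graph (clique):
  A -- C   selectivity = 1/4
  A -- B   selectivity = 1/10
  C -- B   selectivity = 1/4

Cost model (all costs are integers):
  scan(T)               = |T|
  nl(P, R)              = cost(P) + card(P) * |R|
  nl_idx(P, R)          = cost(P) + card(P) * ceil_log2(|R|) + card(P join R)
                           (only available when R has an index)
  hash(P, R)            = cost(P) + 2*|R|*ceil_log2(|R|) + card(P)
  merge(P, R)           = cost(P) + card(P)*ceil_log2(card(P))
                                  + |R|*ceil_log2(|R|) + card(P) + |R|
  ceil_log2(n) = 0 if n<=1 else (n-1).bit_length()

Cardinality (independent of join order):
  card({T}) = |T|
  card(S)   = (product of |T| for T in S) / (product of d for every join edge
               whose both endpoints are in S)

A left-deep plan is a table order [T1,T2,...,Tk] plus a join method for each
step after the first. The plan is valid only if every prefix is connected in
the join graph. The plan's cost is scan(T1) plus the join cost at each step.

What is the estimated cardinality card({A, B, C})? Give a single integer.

15000

Tables in S: A(200), B(100), C(120)
Edges inside S: A-C(d=4), A-B(d=10), C-B(d=4)
numerator = 200 * 100 * 120 = 2400000
denominator = 4 * 10 * 4 = 160
card(S) = 2400000 / 160 = 15000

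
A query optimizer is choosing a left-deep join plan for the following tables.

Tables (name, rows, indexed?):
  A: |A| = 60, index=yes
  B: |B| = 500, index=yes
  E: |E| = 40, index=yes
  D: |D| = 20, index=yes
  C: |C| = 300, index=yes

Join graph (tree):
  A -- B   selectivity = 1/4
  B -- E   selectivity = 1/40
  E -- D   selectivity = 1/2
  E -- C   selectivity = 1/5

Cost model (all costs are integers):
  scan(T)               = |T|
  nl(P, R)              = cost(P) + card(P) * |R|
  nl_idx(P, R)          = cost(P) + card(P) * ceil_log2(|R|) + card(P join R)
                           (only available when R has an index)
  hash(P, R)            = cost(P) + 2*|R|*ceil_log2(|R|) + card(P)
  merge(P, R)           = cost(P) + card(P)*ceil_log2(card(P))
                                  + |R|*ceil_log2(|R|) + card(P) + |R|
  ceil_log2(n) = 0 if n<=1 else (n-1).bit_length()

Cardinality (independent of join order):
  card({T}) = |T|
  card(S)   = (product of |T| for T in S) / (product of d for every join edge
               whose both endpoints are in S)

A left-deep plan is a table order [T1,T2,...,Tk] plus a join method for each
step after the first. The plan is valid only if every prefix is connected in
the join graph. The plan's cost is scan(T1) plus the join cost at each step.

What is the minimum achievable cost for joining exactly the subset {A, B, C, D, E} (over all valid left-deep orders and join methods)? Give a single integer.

87720

Selinger DP over subsets of {A,B,C,D,E}:
  {A}: scan cost=60, card=60
  {B}: scan cost=500, card=500
  {E}: scan cost=40, card=40
  {D}: scan cost=20, card=20
  {C}: scan cost=300, card=300
  {AB}: card=7500; try (A,hash)→1720, (B,merge)→5480, (A,merge)→5920, (B,nl_idx)→8100, (B,hash)→9120, (A,nl_idx)→11000 …(+2); best=1720 via (A,hash)
  {BE}: card=500; try (B,nl_idx)→900, (E,hash)→1480, (E,nl_idx)→4000, (B,merge)→5320, (E,merge)→5780, (B,hash)→9080 …(+2); best=900 via (B,nl_idx)
  {DE}: card=400; try (D,hash)→280, (E,merge)→420, (D,merge)→440, (E,hash)→520, (E,nl_idx)→540, (D,nl_idx)→640 …(+2); best=280 via (D,hash)
  {CE}: card=2400; try (E,hash)→1080, (C,nl_idx)→2800, (C,merge)→3320, (E,merge)→3580, (E,nl_idx)→4500, (C,hash)→5480 …(+2); best=1080 via (E,hash)
  {ABE}: card=7500; try (A,hash)→2120, (A,merge)→6320, (E,hash)→9700, (A,nl_idx)→11400, (A,nl)→30900, (E,nl_idx)→54220 …(+2); best=2120 via (A,hash)
  {BDE}: card=5000; try (D,hash)→1600, (D,merge)→6020, (D,nl_idx)→8400, (B,nl_idx)→8880, (B,merge)→9280, (B,hash)→9680 …(+2); best=1600 via (D,hash)
  {BCE}: card=30000; try (C,hash)→6800, (C,merge)→8900, (B,hash)→12480, (C,nl_idx)→35400, (B,merge)→37280, (B,nl_idx)→52680 …(+2); best=6800 via (C,hash)
  {CDE}: card=24000; try (D,hash)→3680, (C,hash)→6080, (C,merge)→7280, (C,nl_idx)→27880, (D,merge)→32400, (D,nl_idx)→37080 …(+2); best=3680 via (D,hash)
  {ABDE}: card=75000; try (A,hash)→7320, (D,hash)→9820, (A,merge)→72020, (A,nl_idx)→106600, (D,merge)→107240, (D,nl_idx)→114620 …(+2); best=7320 via (A,hash)
  {ABCE}: card=450000; try (C,hash)→15020, (A,hash)→37520, (C,merge)→110120, (A,merge)→487220, (C,nl_idx)→519620, (A,nl_idx)→636800 …(+2); best=15020 via (C,hash)
  {BCDE}: card=300000; try (C,hash)→12000, (B,hash)→36680, (D,hash)→37000, (C,merge)→74600, (C,nl_idx)→346600, (B,merge)→392680 …(+6); best=12000 via (C,hash)
  {ABCDE}: card=4500000; try (C,hash)→87720, (A,hash)→312720, (D,hash)→465220, (C,merge)→1360320, (C,nl_idx)→5182320, (A,merge)→6012420 …(+6); best=87720 via (C,hash)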